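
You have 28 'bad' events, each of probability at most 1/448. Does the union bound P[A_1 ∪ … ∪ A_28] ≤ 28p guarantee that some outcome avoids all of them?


Union bound: P[∪_{i=1}^{28} A_i] ≤ Σ_i P[A_i] ≤ 28·p = 28·(1/448) = 1/16.
Numerically: 1/16 ≈ 0.062.
Is 1/16 < 1? YES.
Since P[∪ A_i] ≤ 1/16 < 1, the complement has P[∩ A_i^c] ≥ 1 − 1/16 = 15/16 > 0, so some outcome avoids every A_i.

28·p = 1/16 ≈ 0.062; existence CERTIFIED by the union bound.


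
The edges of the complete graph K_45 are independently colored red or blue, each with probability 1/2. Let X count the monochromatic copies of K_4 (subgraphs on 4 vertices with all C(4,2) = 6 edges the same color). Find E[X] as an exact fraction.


Let X = Σ_S X_S over the C(45, 4) = 148995 subsets S of size 4, where X_S = 1 if the K_4 on S is monochromatic.
For a fixed S, the K_4 on S has C(4, 2) = 6 edges. P[all 6 edges red] = (1/2)^6, and likewise for blue, so P[monochromatic] = 2·(1/2)^6 = 2^{1 − 6} = 1/32.
By linearity: E[X] = C(45, 4) · 2^{1 − 6} = 148995 · 1/32 = 148995/32.
Numerically: E[X] ≈ 4656.093750.

E[X] = C(45,4)·2^(1−C(4,2)) = 148995/32 ≈ 4656.093750.


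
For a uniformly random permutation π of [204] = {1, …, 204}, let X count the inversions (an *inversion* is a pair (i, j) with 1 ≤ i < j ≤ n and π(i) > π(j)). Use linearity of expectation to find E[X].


Write X = Σ X_I over the C(204, 2) = 20706 pairs i < j, with X_I the indicator of one inversion.
There are 20706 indicators.
For each fixed pair i < j, the values π(i) and π(j) are two distinct elements of {1, …, 204} in uniformly random order; by symmetry P[π(i) > π(j)] = 1/2.
By linearity: E[X] = 20706 · (1/2) = C(204, 2) · (1/2) = 20706/2 = 10353 ≈ 10353.000000.

E[X] = 10353 = 10353.000000.


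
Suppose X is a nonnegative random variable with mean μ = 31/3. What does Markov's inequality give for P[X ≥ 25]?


μ = E[X] = 31/3, a = 25.
Markov: P[X ≥ 25] ≤ μ/a = (31/3)/25 = 31/75.
Numerically: ≈ 0.413.
(Since a = 25 > μ = 10.333, the bound 31/75 is < 1 and informative.)

P[X ≥ 25] ≤ 31/75 ≈ 0.413.


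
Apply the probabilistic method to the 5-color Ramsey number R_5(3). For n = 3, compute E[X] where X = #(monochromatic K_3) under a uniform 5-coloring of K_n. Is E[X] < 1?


E[X] = C(3, 3) · 5^{1 − 3} = 1 · 5^{−2} = 1/25.
As a reduced fraction: E[X] = 1/25 ≈ 0.0400.
Is E[X] < 1? YES.
Since E[X] < 1, there exists a 5-coloring of K_{3} with no monochromatic K_3; hence R_5(3) > 3.

E[X] = 1/25 ≈ 0.0400; E[X] < 1, so R_5(3) > 3.


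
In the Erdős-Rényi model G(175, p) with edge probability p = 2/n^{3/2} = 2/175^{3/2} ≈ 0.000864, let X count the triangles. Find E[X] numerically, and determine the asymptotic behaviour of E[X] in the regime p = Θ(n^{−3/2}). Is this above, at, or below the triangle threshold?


Number of potential triangles: C(175, 3) = 877975.
Each occurs with probability p³ ≈ (0.000864)³ ≈ 6.44791e-10.
By linearity: E[X] = C(175, 3)·p³ ≈ 877975 · 6.44791e-10 ≈ 0.001.
Since α = 3/2 > 1, p = c/n^{3/2} = o(1/n) is below the triangle threshold p ~ 1/n. Asymptotically E[X] ~ (c³/6)·n^{3(1−α)} = (2³/6)·n^{-1.5} → 0, so by Markov's inequality G has no triangles w.h.p.

E[X] ≈ 0.001; in regime p = Θ(1/n^{3/2}) E[X] tends to 0 (below the triangle threshold p ~ 1/n).


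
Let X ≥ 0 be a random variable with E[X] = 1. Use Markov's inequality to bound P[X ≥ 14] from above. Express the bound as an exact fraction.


μ = E[X] = 1, a = 14.
Markov: P[X ≥ 14] ≤ μ/a = (1)/14 = 1/14.
Numerically: ≈ 0.07143.
(Since a = 14 > μ = 1.00000, the bound 1/14 is < 1 and informative.)

P[X ≥ 14] ≤ 1/14 ≈ 0.07143.


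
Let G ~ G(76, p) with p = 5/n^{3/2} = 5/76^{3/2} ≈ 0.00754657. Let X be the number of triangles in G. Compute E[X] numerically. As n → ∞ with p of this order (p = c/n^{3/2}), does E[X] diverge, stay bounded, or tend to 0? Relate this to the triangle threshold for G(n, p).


Number of potential triangles: C(76, 3) = 70300.
Each occurs with probability p³ ≈ (0.00754657)³ ≈ 4.29782619e-07.
By linearity: E[X] = C(76, 3)·p³ ≈ 70300 · 4.29782619e-07 ≈ 0.030214.
Since α = 3/2 > 1, p = c/n^{3/2} = o(1/n) is below the triangle threshold p ~ 1/n. Asymptotically E[X] ~ (c³/6)·n^{3(1−α)} = (5³/6)·n^{-1.5} → 0, so by Markov's inequality G has no triangles w.h.p.

E[X] ≈ 0.030214; in regime p = Θ(1/n^{3/2}) E[X] tends to 0 (below the triangle threshold p ~ 1/n).


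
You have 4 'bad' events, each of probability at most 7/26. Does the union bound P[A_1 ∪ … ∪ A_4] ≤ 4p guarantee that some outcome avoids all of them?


Union bound: P[∪_{i=1}^{4} A_i] ≤ Σ_i P[A_i] ≤ 4·p = 4·(7/26) = 14/13.
Numerically: 14/13 ≈ 1.076923.
Is 14/13 < 1? NO.
Since the bound 14/13 is ≥ 1, the union bound is uninformative here; it does NOT by itself certify existence.

4·p = 14/13 ≈ 1.076923; existence NOT certified by the union bound.


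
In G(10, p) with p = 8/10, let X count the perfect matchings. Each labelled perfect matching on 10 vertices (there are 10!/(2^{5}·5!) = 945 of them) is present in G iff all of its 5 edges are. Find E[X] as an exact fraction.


K_10 has 10!/(2^{5}·5!) = 945 labelled perfect matchings.
For each such perfect matching H, let X_H = 1 if all 5 edges of H are present in G. Then P[X_H = 1] = p^{5} = (4/5)^{5} = 1024/3125.
By linearity: E[X] = Σ_H E[X_H] = 945 · p^{5} = 945 · 1024/3125 = 193536/625.
Numerically: E[X] ≈ 309.66.

E[X] = 945 · (4/5)^{5} = 193536/625 ≈ 309.66.


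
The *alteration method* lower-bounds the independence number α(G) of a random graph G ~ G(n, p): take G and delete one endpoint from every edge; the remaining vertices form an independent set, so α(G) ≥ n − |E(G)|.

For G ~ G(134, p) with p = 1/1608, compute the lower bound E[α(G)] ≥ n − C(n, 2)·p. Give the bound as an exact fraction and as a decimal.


E[|E(G)|] = C(134, 2)·p = 8911 · (1/1608) = 133/24.
E[α(G)] ≥ n − E[|E(G)|] = 134 − 133/24 = 3083/24.
Numerically: ≈ 128.45833.
(This is only a lower bound; the true E[α(G)] may be larger.)

E[α(G)] ≥ 3083/24 ≈ 128.45833.


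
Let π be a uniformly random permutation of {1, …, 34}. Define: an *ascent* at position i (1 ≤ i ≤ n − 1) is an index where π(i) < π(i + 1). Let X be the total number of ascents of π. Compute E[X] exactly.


Write X = Σ X_I over i = 1, …, 33, with X_I the indicator of one ascent.
There are 33 indicators.
For each fixed i, the pair (π(i), π(i+1)) is a uniformly random ordered pair of distinct values from {1, …, 34}; by symmetry P[π(i) < π(i+1)] = 1/2.
By linearity: E[X] = 33 · (1/2) = (34 − 1) · (1/2) = 33/2 ≈ 16.50000.

E[X] = 33/2 = 16.50000.


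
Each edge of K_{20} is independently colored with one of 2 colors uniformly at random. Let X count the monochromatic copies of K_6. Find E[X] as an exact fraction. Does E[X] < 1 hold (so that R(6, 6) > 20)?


E[X] = C(20, 6) · 2^{1 − 15} = 38760 · 2^{−14} = 38760/16384.
As a reduced fraction: E[X] = 4845/2048 ≈ 2.36572.
Is E[X] < 1? NO.
Since E[X] ≥ 1, the first-moment bound is inconclusive at n = 20; it does NOT by itself certify R(6, 6) > 20.

E[X] = 4845/2048 ≈ 2.36572; E[X] ≥ 1; first-moment method inconclusive here.


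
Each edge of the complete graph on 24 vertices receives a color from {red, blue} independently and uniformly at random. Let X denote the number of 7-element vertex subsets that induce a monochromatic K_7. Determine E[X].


Let X = Σ_S X_S over the C(24, 7) = 346104 subsets S of size 7, where X_S = 1 if the K_7 on S is monochromatic.
For a fixed S, the K_7 on S has C(7, 2) = 21 edges. P[all 21 edges red] = (1/2)^21, and likewise for blue, so P[monochromatic] = 2·(1/2)^21 = 2^{1 − 21} = 1/1048576.
By linearity: E[X] = C(24, 7) · 2^{1 − 21} = 346104 · 1/1048576 = 43263/131072.
Numerically: E[X] ≈ 0.330.

E[X] = C(24,7)·2^(1−C(7,2)) = 43263/131072 ≈ 0.330.


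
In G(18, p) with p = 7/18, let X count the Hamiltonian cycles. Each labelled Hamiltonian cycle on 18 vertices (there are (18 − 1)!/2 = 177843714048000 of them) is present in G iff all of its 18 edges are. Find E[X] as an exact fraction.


K_18 has (18 − 1)!/2 = 177843714048000 labelled Hamiltonian cycles.
For each such Hamiltonian cycle H, let X_H = 1 if all 18 edges of H are present in G. Then P[X_H = 1] = p^{18} = (7/18)^{18} = 1628413597910449/39346408075296537575424.
By linearity: E[X] = Σ_H E[X_H] = 177843714048000 · p^{18} = 177843714048000 · 1628413597910449/39346408075296537575424 = 24246874921186846803875/3294258113514384.
Numerically: E[X] ≈ 7.36e+06.

E[X] = 177843714048000 · (7/18)^{18} = 24246874921186846803875/3294258113514384 ≈ 7.36e+06.


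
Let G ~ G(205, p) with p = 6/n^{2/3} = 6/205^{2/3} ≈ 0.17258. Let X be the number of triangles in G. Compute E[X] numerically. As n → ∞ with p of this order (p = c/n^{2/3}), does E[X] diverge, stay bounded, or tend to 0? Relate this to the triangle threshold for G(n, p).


Number of potential triangles: C(205, 3) = 1414910.
Each occurs with probability p³ ≈ (0.17258)³ ≈ 5.1397977e-03.
By linearity: E[X] = C(205, 3)·p³ ≈ 1414910 · 5.1397977e-03 ≈ 7272.35122.
Since α = 2/3 < 1, p = c/n^{2/3} ≫ 1/n is above the triangle threshold p ~ 1/n. Asymptotically E[X] ~ (c³/6)·n^{3(1−α)} = (6³/6)·n^{1} → ∞; triangles are abundant w.h.p.

E[X] ≈ 7272.35122; in regime p = Θ(1/n^{2/3}) E[X] diverges (above the triangle threshold p ~ 1/n).


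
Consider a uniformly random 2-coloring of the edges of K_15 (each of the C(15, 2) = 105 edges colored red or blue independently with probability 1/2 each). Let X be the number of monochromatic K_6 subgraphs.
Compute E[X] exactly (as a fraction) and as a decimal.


Let X = Σ_S X_S over the C(15, 6) = 5005 subsets S of size 6, where X_S = 1 if the K_6 on S is monochromatic.
For a fixed S, the K_6 on S has C(6, 2) = 15 edges. P[all 15 edges red] = (1/2)^15, and likewise for blue, so P[monochromatic] = 2·(1/2)^15 = 2^{1 − 15} = 1/16384.
By linearity of expectation: E[X] = C(15, 6) · 2^{1 − 15} = 5005 · 1/16384 = 5005/16384.
Numerically: E[X] ≈ 0.3055.

E[X] = C(15,6)·2^(1−C(6,2)) = 5005/16384 ≈ 0.3055.


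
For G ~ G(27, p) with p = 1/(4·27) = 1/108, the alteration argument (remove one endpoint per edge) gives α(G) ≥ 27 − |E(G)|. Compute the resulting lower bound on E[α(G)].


E[|E(G)|] = C(27, 2)·p = 351 · (1/108) = 13/4.
E[α(G)] ≥ n − E[|E(G)|] = 27 − 13/4 = 95/4.
Numerically: ≈ 23.7500.
(This is only a lower bound; the true E[α(G)] may be larger.)

E[α(G)] ≥ 95/4 ≈ 23.7500.


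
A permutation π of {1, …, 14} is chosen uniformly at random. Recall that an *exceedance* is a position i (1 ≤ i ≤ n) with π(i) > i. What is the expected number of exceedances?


Write X = Σ_{i=1}^{14} X_i, where X_i = 1_{π(i) > i}.
For each fixed i, π(i) is uniform over {1, …, 14} (marginal of a uniform permutation), so P[π(i) > i] = (n − i)/n. Summing: Σ_{i=1}^{14} (n − i)/n = (0 + 1 + … + 13)/14 = 14(14 − 1)/(2·14) = (14 − 1)/2.
Hence E[X] = Σ_{i=1}^{14} (14 − i)/14 = 13/2 ≈ 6.500000.

E[X] = 13/2 = 6.500000.


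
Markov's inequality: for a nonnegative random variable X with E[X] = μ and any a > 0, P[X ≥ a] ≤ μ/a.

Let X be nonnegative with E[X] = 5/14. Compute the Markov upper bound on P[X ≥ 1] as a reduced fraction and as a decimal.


μ = E[X] = 5/14, a = 1.
Markov: P[X ≥ 1] ≤ μ/a = (5/14)/1 = 5/14.
Numerically: ≈ 0.35714.
(Since a = 1 > μ = 0.35714, the bound 5/14 is < 1 and informative.)

P[X ≥ 1] ≤ 5/14 ≈ 0.35714.


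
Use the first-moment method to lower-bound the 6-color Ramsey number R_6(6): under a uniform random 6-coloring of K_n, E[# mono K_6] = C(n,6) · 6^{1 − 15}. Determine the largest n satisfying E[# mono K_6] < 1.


We need C(n, 6) · 6^{1 − 15} < 1, i.e. C(n, 6) < 6^{15 − 1} = 78364164096.
Check values of n near the boundary:
  n = 196: C(196, 6) = 72887293024; 72887293024 < 78364164096? YES
  n = 197: C(197, 6) = 75176946208; 75176946208 < 78364164096? YES
  n = 198: C(198, 6) = 77526225777; 77526225777 < 78364164096? YES
  n = 199: C(199, 6) = 79936367511; 79936367511 < 78364164096? NO
  n = 200: C(200, 6) = 82408626300; 82408626300 < 78364164096? NO
The largest n with C(n, 6) < 78364164096 is n = 198 (where E[X] = 25842075259/26121388032 ≈ 0.9893071). Hence R_6(6) > 198, i.e. R_6(6) ≥ 199.

Largest n = 198; hence R_6(6) > 198.


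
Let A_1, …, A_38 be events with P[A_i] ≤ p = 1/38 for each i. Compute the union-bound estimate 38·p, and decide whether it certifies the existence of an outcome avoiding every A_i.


Union bound: P[∪_{i=1}^{38} A_i] ≤ Σ_i P[A_i] ≤ 38·p = 38·(1/38) = 1.
Numerically: 1 ≈ 1.000.
Is 1 < 1? NO.
Since the bound 1 is ≥ 1, the union bound is uninformative here; it does NOT by itself certify existence.

38·p = 1 ≈ 1.000; existence NOT certified by the union bound.


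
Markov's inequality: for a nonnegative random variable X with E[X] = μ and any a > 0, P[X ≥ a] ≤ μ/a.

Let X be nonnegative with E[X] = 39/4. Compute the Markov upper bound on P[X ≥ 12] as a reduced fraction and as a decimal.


μ = E[X] = 39/4, a = 12.
Markov: P[X ≥ 12] ≤ μ/a = (39/4)/12 = 13/16.
Numerically: ≈ 0.8125.
(Since a = 12 > μ = 9.7500, the bound 13/16 is < 1 and informative.)

P[X ≥ 12] ≤ 13/16 ≈ 0.8125.


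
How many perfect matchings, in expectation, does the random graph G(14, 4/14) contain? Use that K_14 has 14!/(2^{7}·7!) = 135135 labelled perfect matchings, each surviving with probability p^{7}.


K_14 has 14!/(2^{7}·7!) = 135135 labelled perfect matchings.
For each such perfect matching H, let X_H = 1 if all 7 edges of H are present in G. Then P[X_H = 1] = p^{7} = (2/7)^{7} = 128/823543.
Summing the indicators: E[X] = Σ_H E[X_H] = 135135 · p^{7} = 135135 · 128/823543 = 2471040/117649.
Numerically: E[X] ≈ 21.

E[X] = 135135 · (2/7)^{7} = 2471040/117649 ≈ 21.


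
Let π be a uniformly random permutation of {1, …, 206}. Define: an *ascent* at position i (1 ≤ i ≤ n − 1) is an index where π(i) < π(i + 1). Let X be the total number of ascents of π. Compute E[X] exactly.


Write X = Σ X_I over i = 1, …, 205, with X_I the indicator of one ascent.
There are 205 indicators.
For each fixed i, the pair (π(i), π(i+1)) is a uniformly random ordered pair of distinct values from {1, …, 206}; by symmetry P[π(i) < π(i+1)] = 1/2.
By linearity: E[X] = 205 · (1/2) = (206 − 1) · (1/2) = 205/2 ≈ 102.5000.

E[X] = 205/2 = 102.5000.


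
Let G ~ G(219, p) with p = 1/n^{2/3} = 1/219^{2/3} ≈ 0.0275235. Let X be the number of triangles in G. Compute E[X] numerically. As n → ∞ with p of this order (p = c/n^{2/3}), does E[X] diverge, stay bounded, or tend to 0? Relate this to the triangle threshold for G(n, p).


Number of potential triangles: C(219, 3) = 1726669.
Each occurs with probability p³ ≈ (0.0275235)³ ≈ 2.08502742e-05.
By linearity: E[X] = C(219, 3)·p³ ≈ 1726669 · 2.08502742e-05 ≈ 36.001522.
Since α = 2/3 < 1, p = c/n^{2/3} ≫ 1/n is above the triangle threshold p ~ 1/n. Asymptotically E[X] ~ (c³/6)·n^{3(1−α)} = (1³/6)·n^{1} → ∞; triangles are abundant w.h.p.

E[X] ≈ 36.001522; in regime p = Θ(1/n^{2/3}) E[X] diverges (above the triangle threshold p ~ 1/n).


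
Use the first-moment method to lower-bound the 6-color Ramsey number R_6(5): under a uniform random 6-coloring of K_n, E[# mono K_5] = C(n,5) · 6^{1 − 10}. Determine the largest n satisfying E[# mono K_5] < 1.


We need C(n, 5) · 6^{1 − 10} < 1, i.e. C(n, 5) < 6^{10 − 1} = 10077696.
Check values of n near the boundary:
  n = 62: C(62, 5) = 6471002; 6471002 < 10077696? YES
  n = 63: C(63, 5) = 7028847; 7028847 < 10077696? YES
  n = 64: C(64, 5) = 7624512; 7624512 < 10077696? YES
  n = 65: C(65, 5) = 8259888; 8259888 < 10077696? YES
  n = 66: C(66, 5) = 8936928; 8936928 < 10077696? YES
  n = 67: C(67, 5) = 9657648; 9657648 < 10077696? YES
  n = 68: C(68, 5) = 10424128; 10424128 < 10077696? NO
  n = 69: C(69, 5) = 11238513; 11238513 < 10077696? NO
The largest n with C(n, 5) < 10077696 is n = 67 (where E[X] = 67067/69984 ≈ 0.9583190). Hence R_6(5) > 67, i.e. R_6(5) ≥ 68.

Largest n = 67; hence R_6(5) > 67.


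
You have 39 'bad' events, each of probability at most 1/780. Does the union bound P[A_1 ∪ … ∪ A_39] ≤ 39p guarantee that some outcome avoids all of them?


Union bound: P[∪_{i=1}^{39} A_i] ≤ Σ_i P[A_i] ≤ 39·p = 39·(1/780) = 1/20.
Numerically: 1/20 ≈ 0.050.
Is 1/20 < 1? YES.
Since P[∪ A_i] ≤ 1/20 < 1, the complement has P[∩ A_i^c] ≥ 1 − 1/20 = 19/20 > 0, so some outcome avoids every A_i.

39·p = 1/20 ≈ 0.050; existence CERTIFIED by the union bound.


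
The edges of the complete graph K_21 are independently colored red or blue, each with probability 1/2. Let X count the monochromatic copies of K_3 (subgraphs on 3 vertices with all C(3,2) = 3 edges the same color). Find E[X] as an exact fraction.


Let X = Σ_S X_S over the C(21, 3) = 1330 subsets S of size 3, where X_S = 1 if the K_3 on S is monochromatic.
For a fixed S, the K_3 on S has C(3, 2) = 3 edges. P[all 3 edges red] = (1/2)^3, and likewise for blue, so P[monochromatic] = 2·(1/2)^3 = 2^{1 − 3} = 1/4.
By linearity: E[X] = C(21, 3) · 2^{1 − 3} = 1330 · 1/4 = 665/2.
Numerically: E[X] ≈ 332.500.

E[X] = C(21,3)·2^(1−C(3,2)) = 665/2 ≈ 332.500.


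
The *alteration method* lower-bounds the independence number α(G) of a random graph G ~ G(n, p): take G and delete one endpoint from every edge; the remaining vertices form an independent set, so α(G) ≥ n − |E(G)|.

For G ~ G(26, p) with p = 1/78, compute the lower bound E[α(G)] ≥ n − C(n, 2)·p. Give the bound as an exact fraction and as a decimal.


E[|E(G)|] = C(26, 2)·p = 325 · (1/78) = 25/6.
E[α(G)] ≥ n − E[|E(G)|] = 26 − 25/6 = 131/6.
Numerically: ≈ 21.833.
(This is only a lower bound; the true E[α(G)] may be larger.)

E[α(G)] ≥ 131/6 ≈ 21.833.


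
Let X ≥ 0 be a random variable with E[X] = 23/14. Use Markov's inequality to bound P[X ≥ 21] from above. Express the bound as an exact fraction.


μ = E[X] = 23/14, a = 21.
Markov: P[X ≥ 21] ≤ μ/a = (23/14)/21 = 23/294.
Numerically: ≈ 0.078231.
(Since a = 21 > μ = 1.642857, the bound 23/294 is < 1 and informative.)

P[X ≥ 21] ≤ 23/294 ≈ 0.078231.


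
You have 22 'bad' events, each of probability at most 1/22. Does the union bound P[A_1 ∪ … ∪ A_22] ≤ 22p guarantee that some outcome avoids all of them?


Union bound: P[∪_{i=1}^{22} A_i] ≤ Σ_i P[A_i] ≤ 22·p = 22·(1/22) = 1.
Numerically: 1 ≈ 1.000.
Is 1 < 1? NO.
Since the bound 1 is ≥ 1, the union bound is uninformative here; it does NOT by itself certify existence.

22·p = 1 ≈ 1.000; existence NOT certified by the union bound.


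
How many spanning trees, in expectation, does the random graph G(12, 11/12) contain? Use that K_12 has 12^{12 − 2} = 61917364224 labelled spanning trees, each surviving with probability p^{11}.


K_12 has 12^{12 − 2} = 61917364224 labelled spanning trees.
For each such spanning tree H, let X_H = 1 if all 11 edges of H are present in G. Then P[X_H = 1] = p^{11} = (11/12)^{11} = 285311670611/743008370688.
Summing the indicators: E[X] = Σ_H E[X_H] = 61917364224 · p^{11} = 61917364224 · 285311670611/743008370688 = 285311670611/12.
Numerically: E[X] ≈ 2.3776e+10.

E[X] = 61917364224 · (11/12)^{11} = 285311670611/12 ≈ 2.3776e+10.


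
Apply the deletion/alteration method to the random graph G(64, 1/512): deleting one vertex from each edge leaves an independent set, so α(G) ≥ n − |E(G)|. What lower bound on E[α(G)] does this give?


E[|E(G)|] = C(64, 2)·p = 2016 · (1/512) = 63/16.
E[α(G)] ≥ n − E[|E(G)|] = 64 − 63/16 = 961/16.
Numerically: ≈ 60.0625.
(This is only a lower bound; the true E[α(G)] may be larger.)

E[α(G)] ≥ 961/16 ≈ 60.0625.


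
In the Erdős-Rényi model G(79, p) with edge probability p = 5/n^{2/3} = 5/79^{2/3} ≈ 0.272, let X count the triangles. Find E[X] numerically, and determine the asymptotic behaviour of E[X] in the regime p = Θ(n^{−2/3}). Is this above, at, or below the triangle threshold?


Number of potential triangles: C(79, 3) = 79079.
Each occurs with probability p³ ≈ (0.272)³ ≈ 2.00288e-02.
By linearity: E[X] = C(79, 3)·p³ ≈ 79079 · 2.00288e-02 ≈ 1583.861.
Since α = 2/3 < 1, p = c/n^{2/3} ≫ 1/n is above the triangle threshold p ~ 1/n. Asymptotically E[X] ~ (c³/6)·n^{3(1−α)} = (5³/6)·n^{1} → ∞; triangles are abundant w.h.p.

E[X] ≈ 1583.861; in regime p = Θ(1/n^{2/3}) E[X] diverges (above the triangle threshold p ~ 1/n).


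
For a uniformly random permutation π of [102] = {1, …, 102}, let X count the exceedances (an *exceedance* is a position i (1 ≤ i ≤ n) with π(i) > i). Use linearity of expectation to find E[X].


Write X = Σ_{i=1}^{102} X_i, where X_i = 1_{π(i) > i}.
For each fixed i, π(i) is uniform over {1, …, 102} (marginal of a uniform permutation), so P[π(i) > i] = (n − i)/n. Summing: Σ_{i=1}^{102} (n − i)/n = (0 + 1 + … + 101)/102 = 102(102 − 1)/(2·102) = (102 − 1)/2.
Hence E[X] = Σ_{i=1}^{102} (102 − i)/102 = 101/2 ≈ 50.500.

E[X] = 101/2 = 50.500.


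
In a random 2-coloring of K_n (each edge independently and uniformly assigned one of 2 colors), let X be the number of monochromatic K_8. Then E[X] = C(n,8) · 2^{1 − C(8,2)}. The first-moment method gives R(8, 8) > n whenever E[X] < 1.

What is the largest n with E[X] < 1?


We need C(n, 8) · 2^{1 − 28} < 1, i.e. C(n, 8) < 2^{28 − 1} = 134217728.
Check values of n near the boundary:
  n = 38: C(38, 8) = 48903492; 48903492 < 134217728? YES
  n = 39: C(39, 8) = 61523748; 61523748 < 134217728? YES
  n = 40: C(40, 8) = 76904685; 76904685 < 134217728? YES
  n = 41: C(41, 8) = 95548245; 95548245 < 134217728? YES
  n = 42: C(42, 8) = 118030185; 118030185 < 134217728? YES
  n = 43: C(43, 8) = 145008513; 145008513 < 134217728? NO
  n = 44: C(44, 8) = 177232627; 177232627 < 134217728? NO
  n = 45: C(45, 8) = 215553195; 215553195 < 134217728? NO
The largest n with C(n, 8) < 134217728 is n = 42 (where E[X] = 118030185/134217728 ≈ 0.879). Hence R(8, 8) > 42, i.e. R(8, 8) ≥ 43.

Largest n = 42; hence R(8, 8) > 42.


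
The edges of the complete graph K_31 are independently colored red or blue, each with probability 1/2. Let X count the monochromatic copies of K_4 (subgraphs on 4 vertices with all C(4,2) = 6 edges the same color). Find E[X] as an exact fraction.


Let X = Σ_S X_S over the C(31, 4) = 31465 subsets S of size 4, where X_S = 1 if the K_4 on S is monochromatic.
For a fixed S, the K_4 on S has C(4, 2) = 6 edges. P[all 6 edges red] = (1/2)^6, and likewise for blue, so P[monochromatic] = 2·(1/2)^6 = 2^{1 − 6} = 1/32.
Summing: E[X] = C(31, 4) · 2^{1 − 6} = 31465 · 1/32 = 31465/32.
Numerically: E[X] ≈ 983.2812.

E[X] = C(31,4)·2^(1−C(4,2)) = 31465/32 ≈ 983.2812.


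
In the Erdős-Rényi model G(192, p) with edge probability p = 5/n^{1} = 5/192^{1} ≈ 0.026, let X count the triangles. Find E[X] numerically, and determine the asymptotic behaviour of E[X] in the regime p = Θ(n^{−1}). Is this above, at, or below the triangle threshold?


Number of potential triangles: C(192, 3) = 1161280.
Each occurs with probability p³ ≈ (0.026)³ ≈ 1.76606e-05.
By linearity: E[X] = C(192, 3)·p³ ≈ 1161280 · 1.76606e-05 ≈ 20.509.
Here α = 1, so p = 5/n is exactly at the triangle threshold p ~ 1/n. Asymptotically E[X] → c³/6 = 5³/6 = 125/6 ≈ 20.833, a bounded constant. In this regime the triangle count is asymptotically Poisson(c³/6).

E[X] ≈ 20.509; in regime p = Θ(1/n^{1}) E[X] stays bounded (at the triangle threshold p ~ 1/n).


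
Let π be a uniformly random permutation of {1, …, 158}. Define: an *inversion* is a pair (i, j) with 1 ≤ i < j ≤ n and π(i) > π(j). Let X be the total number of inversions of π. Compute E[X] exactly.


Write X = Σ X_I over the C(158, 2) = 12403 pairs i < j, with X_I the indicator of one inversion.
There are 12403 indicators.
For each fixed pair i < j, the values π(i) and π(j) are two distinct elements of {1, …, 158} in uniformly random order; by symmetry P[π(i) > π(j)] = 1/2.
By linearity: E[X] = 12403 · (1/2) = C(158, 2) · (1/2) = 12403/2 = 12403/2 ≈ 6201.50000.

E[X] = 12403/2 = 6201.50000.


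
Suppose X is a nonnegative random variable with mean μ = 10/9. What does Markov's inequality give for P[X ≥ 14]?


μ = E[X] = 10/9, a = 14.
Markov: P[X ≥ 14] ≤ μ/a = (10/9)/14 = 5/63.
Numerically: ≈ 0.079.
(Since a = 14 > μ = 1.111, the bound 5/63 is < 1 and informative.)

P[X ≥ 14] ≤ 5/63 ≈ 0.079.


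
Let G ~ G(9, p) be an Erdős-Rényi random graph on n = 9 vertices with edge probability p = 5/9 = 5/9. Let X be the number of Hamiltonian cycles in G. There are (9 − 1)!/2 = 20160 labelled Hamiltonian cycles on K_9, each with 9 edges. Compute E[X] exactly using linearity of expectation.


K_9 has (9 − 1)!/2 = 20160 labelled Hamiltonian cycles.
For each such Hamiltonian cycle H, let X_H = 1 if all 9 edges of H are present in G. Then P[X_H = 1] = p^{9} = (5/9)^{9} = 1953125/387420489.
Summing the indicators: E[X] = Σ_H E[X_H] = 20160 · p^{9} = 20160 · 1953125/387420489 = 4375000000/43046721.
Numerically: E[X] ≈ 102.

E[X] = 20160 · (5/9)^{9} = 4375000000/43046721 ≈ 102.


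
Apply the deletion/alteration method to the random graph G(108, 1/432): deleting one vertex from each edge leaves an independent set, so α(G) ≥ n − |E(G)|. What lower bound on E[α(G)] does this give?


E[|E(G)|] = C(108, 2)·p = 5778 · (1/432) = 107/8.
E[α(G)] ≥ n − E[|E(G)|] = 108 − 107/8 = 757/8.
Numerically: ≈ 94.625000.
(This is only a lower bound; the true E[α(G)] may be larger.)

E[α(G)] ≥ 757/8 ≈ 94.625000.


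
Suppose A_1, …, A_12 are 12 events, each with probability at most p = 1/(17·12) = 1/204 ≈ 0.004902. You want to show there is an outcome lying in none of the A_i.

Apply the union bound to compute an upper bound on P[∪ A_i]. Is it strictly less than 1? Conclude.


Union bound: P[∪_{i=1}^{12} A_i] ≤ Σ_i P[A_i] ≤ 12·p = 12·(1/204) = 1/17.
Numerically: 1/17 ≈ 0.058824.
Is 1/17 < 1? YES.
Since P[∪ A_i] ≤ 1/17 < 1, the complement has P[∩ A_i^c] ≥ 1 − 1/17 = 16/17 > 0, so some outcome avoids every A_i.

12·p = 1/17 ≈ 0.058824; existence CERTIFIED by the union bound.


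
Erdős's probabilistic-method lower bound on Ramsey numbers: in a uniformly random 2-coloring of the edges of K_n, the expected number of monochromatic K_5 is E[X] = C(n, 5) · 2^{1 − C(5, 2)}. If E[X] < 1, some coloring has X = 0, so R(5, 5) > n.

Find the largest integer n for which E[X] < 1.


We need C(n, 5) · 2^{1 − 10} < 1, i.e. C(n, 5) < 2^{10 − 1} = 512.
Check values of n near the boundary:
  n = 8: C(8, 5) = 56; 56 < 512? YES
  n = 9: C(9, 5) = 126; 126 < 512? YES
  n = 10: C(10, 5) = 252; 252 < 512? YES
  n = 11: C(11, 5) = 462; 462 < 512? YES
  n = 12: C(12, 5) = 792; 792 < 512? NO
  n = 13: C(13, 5) = 1287; 1287 < 512? NO
  n = 14: C(14, 5) = 2002; 2002 < 512? NO
The largest n with C(n, 5) < 512 is n = 11 (where E[X] = 231/256 ≈ 0.902). Hence R(5, 5) > 11, i.e. R(5, 5) ≥ 12.

Largest n = 11; hence R(5, 5) > 11.


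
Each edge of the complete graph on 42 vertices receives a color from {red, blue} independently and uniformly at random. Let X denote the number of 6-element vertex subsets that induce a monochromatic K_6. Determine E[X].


Let X = Σ_S X_S over the C(42, 6) = 5245786 subsets S of size 6, where X_S = 1 if the K_6 on S is monochromatic.
For a fixed S, the K_6 on S has C(6, 2) = 15 edges. P[all 15 edges red] = (1/2)^15, and likewise for blue, so P[monochromatic] = 2·(1/2)^15 = 2^{1 − 15} = 1/16384.
By linearity: E[X] = C(42, 6) · 2^{1 − 15} = 5245786 · 1/16384 = 2622893/8192.
Numerically: E[X] ≈ 320.177.

E[X] = C(42,6)·2^(1−C(6,2)) = 2622893/8192 ≈ 320.177.


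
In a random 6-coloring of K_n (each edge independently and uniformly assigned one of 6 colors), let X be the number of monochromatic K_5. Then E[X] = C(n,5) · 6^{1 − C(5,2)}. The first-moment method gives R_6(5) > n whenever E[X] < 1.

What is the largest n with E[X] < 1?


We need C(n, 5) · 6^{1 − 10} < 1, i.e. C(n, 5) < 6^{10 − 1} = 10077696.
Check values of n near the boundary:
  n = 66: C(66, 5) = 8936928; 8936928 < 10077696? YES
  n = 67: C(67, 5) = 9657648; 9657648 < 10077696? YES
  n = 68: C(68, 5) = 10424128; 10424128 < 10077696? NO
  n = 69: C(69, 5) = 11238513; 11238513 < 10077696? NO
The largest n with C(n, 5) < 10077696 is n = 67 (where E[X] = 67067/69984 ≈ 0.9583190). Hence R_6(5) > 67, i.e. R_6(5) ≥ 68.

Largest n = 67; hence R_6(5) > 67.


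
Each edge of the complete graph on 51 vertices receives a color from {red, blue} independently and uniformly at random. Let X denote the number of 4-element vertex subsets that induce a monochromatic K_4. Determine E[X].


Let X = Σ_S X_S over the C(51, 4) = 249900 subsets S of size 4, where X_S = 1 if the K_4 on S is monochromatic.
For a fixed S, the K_4 on S has C(4, 2) = 6 edges. P[all 6 edges red] = (1/2)^6, and likewise for blue, so P[monochromatic] = 2·(1/2)^6 = 2^{1 − 6} = 1/32.
By linearity: E[X] = C(51, 4) · 2^{1 − 6} = 249900 · 1/32 = 62475/8.
Numerically: E[X] ≈ 7809.3750.

E[X] = C(51,4)·2^(1−C(4,2)) = 62475/8 ≈ 7809.3750.


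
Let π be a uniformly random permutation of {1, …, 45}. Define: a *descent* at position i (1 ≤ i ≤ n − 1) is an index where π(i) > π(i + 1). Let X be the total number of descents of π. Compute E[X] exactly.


Write X = Σ X_I over i = 1, …, 44, with X_I the indicator of one descent.
There are 44 indicators.
For each fixed i, the pair (π(i), π(i+1)) is a uniformly random ordered pair of distinct values from {1, …, 45}; by symmetry P[π(i) > π(i+1)] = 1/2.
By linearity: E[X] = 44 · (1/2) = (45 − 1) · (1/2) = 22 ≈ 22.00000.

E[X] = 22 = 22.00000.


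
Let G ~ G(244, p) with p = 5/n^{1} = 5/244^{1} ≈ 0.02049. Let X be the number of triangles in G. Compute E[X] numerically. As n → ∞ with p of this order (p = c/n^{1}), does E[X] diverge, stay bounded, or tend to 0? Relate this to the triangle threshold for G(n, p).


Number of potential triangles: C(244, 3) = 2391444.
Each occurs with probability p³ ≈ (0.02049)³ ≈ 8.604795e-06.
By linearity: E[X] = C(244, 3)·p³ ≈ 2391444 · 8.604795e-06 ≈ 20.5779.
Here α = 1, so p = 5/n is exactly at the triangle threshold p ~ 1/n. Asymptotically E[X] → c³/6 = 5³/6 = 125/6 ≈ 20.8333, a bounded constant. In this regime the triangle count is asymptotically Poisson(c³/6).

E[X] ≈ 20.5779; in regime p = Θ(1/n^{1}) E[X] stays bounded (at the triangle threshold p ~ 1/n).


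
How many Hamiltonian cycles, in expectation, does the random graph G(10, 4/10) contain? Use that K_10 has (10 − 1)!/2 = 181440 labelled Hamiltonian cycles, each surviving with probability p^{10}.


K_10 has (10 − 1)!/2 = 181440 labelled Hamiltonian cycles.
For each such Hamiltonian cycle H, let X_H = 1 if all 10 edges of H are present in G. Then P[X_H = 1] = p^{10} = (2/5)^{10} = 1024/9765625.
Summing the indicators: E[X] = Σ_H E[X_H] = 181440 · p^{10} = 181440 · 1024/9765625 = 37158912/1953125.
Numerically: E[X] ≈ 19.03.

E[X] = 181440 · (2/5)^{10} = 37158912/1953125 ≈ 19.03.


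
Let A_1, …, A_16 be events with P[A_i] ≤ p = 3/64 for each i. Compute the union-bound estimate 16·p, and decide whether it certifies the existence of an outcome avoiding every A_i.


Union bound: P[∪_{i=1}^{16} A_i] ≤ Σ_i P[A_i] ≤ 16·p = 16·(3/64) = 3/4.
Numerically: 3/4 ≈ 0.750.
Is 3/4 < 1? YES.
Since P[∪ A_i] ≤ 3/4 < 1, the complement has P[∩ A_i^c] ≥ 1 − 3/4 = 1/4 > 0, so some outcome avoids every A_i.

16·p = 3/4 ≈ 0.750; existence CERTIFIED by the union bound.


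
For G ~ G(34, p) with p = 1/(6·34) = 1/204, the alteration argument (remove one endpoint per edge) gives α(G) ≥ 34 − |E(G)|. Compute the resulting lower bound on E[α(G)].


E[|E(G)|] = C(34, 2)·p = 561 · (1/204) = 11/4.
E[α(G)] ≥ n − E[|E(G)|] = 34 − 11/4 = 125/4.
Numerically: ≈ 31.2500.
(This is only a lower bound; the true E[α(G)] may be larger.)

E[α(G)] ≥ 125/4 ≈ 31.2500.


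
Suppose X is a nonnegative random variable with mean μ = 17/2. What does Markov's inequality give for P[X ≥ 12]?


μ = E[X] = 17/2, a = 12.
Markov: P[X ≥ 12] ≤ μ/a = (17/2)/12 = 17/24.
Numerically: ≈ 0.708.
(Since a = 12 > μ = 8.500, the bound 17/24 is < 1 and informative.)

P[X ≥ 12] ≤ 17/24 ≈ 0.708.


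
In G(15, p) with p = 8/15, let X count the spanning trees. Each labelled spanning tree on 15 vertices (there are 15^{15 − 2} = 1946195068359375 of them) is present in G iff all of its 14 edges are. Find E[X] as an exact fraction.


K_15 has 15^{15 − 2} = 1946195068359375 labelled spanning trees.
For each such spanning tree H, let X_H = 1 if all 14 edges of H are present in G. Then P[X_H = 1] = p^{14} = (8/15)^{14} = 4398046511104/29192926025390625.
By linearity of expectation: E[X] = Σ_H E[X_H] = 1946195068359375 · p^{14} = 1946195068359375 · 4398046511104/29192926025390625 = 4398046511104/15.
Numerically: E[X] ≈ 2.93e+11.

E[X] = 1946195068359375 · (8/15)^{14} = 4398046511104/15 ≈ 2.93e+11.


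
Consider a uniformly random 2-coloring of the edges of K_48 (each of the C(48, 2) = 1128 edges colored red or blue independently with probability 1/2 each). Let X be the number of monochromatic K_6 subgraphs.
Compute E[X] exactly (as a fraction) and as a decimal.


Let X = Σ_S X_S over the C(48, 6) = 12271512 subsets S of size 6, where X_S = 1 if the K_6 on S is monochromatic.
For a fixed S, the K_6 on S has C(6, 2) = 15 edges. P[all 15 edges red] = (1/2)^15, and likewise for blue, so P[monochromatic] = 2·(1/2)^15 = 2^{1 − 15} = 1/16384.
By linearity: E[X] = C(48, 6) · 2^{1 − 15} = 12271512 · 1/16384 = 1533939/2048.
Numerically: E[X] ≈ 748.994.

E[X] = C(48,6)·2^(1−C(6,2)) = 1533939/2048 ≈ 748.994.


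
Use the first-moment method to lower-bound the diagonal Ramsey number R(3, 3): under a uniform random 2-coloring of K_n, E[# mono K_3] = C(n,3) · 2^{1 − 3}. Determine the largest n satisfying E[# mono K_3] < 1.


We need C(n, 3) · 2^{1 − 3} < 1, i.e. C(n, 3) < 2^{3 − 1} = 4.
Check values of n near the boundary:
  n = 3: C(3, 3) = 1; 1 < 4? YES
  n = 4: C(4, 3) = 4; 4 < 4? NO
  n = 5: C(5, 3) = 10; 10 < 4? NO
  n = 6: C(6, 3) = 20; 20 < 4? NO
The largest n with C(n, 3) < 4 is n = 3 (where E[X] = 1/4 ≈ 0.2500000). Hence R(3, 3) > 3, i.e. R(3, 3) ≥ 4.

Largest n = 3; hence R(3, 3) > 3.


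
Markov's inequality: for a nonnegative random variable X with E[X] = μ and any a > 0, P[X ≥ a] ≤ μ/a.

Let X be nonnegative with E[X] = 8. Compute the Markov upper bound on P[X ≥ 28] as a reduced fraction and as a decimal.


μ = E[X] = 8, a = 28.
Markov: P[X ≥ 28] ≤ μ/a = (8)/28 = 2/7.
Numerically: ≈ 0.285714.
(Since a = 28 > μ = 8.000000, the bound 2/7 is < 1 and informative.)

P[X ≥ 28] ≤ 2/7 ≈ 0.285714.


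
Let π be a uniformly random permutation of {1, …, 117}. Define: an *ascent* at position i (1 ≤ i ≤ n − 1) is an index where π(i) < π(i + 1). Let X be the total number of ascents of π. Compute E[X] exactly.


Write X = Σ X_I over i = 1, …, 116, with X_I the indicator of one ascent.
There are 116 indicators.
For each fixed i, the pair (π(i), π(i+1)) is a uniformly random ordered pair of distinct values from {1, …, 117}; by symmetry P[π(i) < π(i+1)] = 1/2.
By linearity: E[X] = 116 · (1/2) = (117 − 1) · (1/2) = 58 ≈ 58.00000.

E[X] = 58 = 58.00000.


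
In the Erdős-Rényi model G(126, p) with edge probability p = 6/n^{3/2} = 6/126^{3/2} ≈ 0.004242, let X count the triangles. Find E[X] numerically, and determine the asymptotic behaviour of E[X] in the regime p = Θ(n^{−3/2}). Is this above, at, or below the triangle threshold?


Number of potential triangles: C(126, 3) = 325500.
Each occurs with probability p³ ≈ (0.004242)³ ≈ 7.634600e-08.
By linearity: E[X] = C(126, 3)·p³ ≈ 325500 · 7.634600e-08 ≈ 0.0249.
Since α = 3/2 > 1, p = c/n^{3/2} = o(1/n) is below the triangle threshold p ~ 1/n. Asymptotically E[X] ~ (c³/6)·n^{3(1−α)} = (6³/6)·n^{-1.5} → 0, so by Markov's inequality G has no triangles w.h.p.

E[X] ≈ 0.0249; in regime p = Θ(1/n^{3/2}) E[X] tends to 0 (below the triangle threshold p ~ 1/n).


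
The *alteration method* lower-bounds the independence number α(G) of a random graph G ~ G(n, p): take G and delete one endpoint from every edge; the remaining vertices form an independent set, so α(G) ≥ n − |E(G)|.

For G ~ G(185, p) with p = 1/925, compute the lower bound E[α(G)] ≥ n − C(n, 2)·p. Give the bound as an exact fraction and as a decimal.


E[|E(G)|] = C(185, 2)·p = 17020 · (1/925) = 92/5.
E[α(G)] ≥ n − E[|E(G)|] = 185 − 92/5 = 833/5.
Numerically: ≈ 166.600.
(This is only a lower bound; the true E[α(G)] may be larger.)

E[α(G)] ≥ 833/5 ≈ 166.600.


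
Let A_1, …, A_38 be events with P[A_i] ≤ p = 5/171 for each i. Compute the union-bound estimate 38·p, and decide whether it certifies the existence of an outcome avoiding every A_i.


Union bound: P[∪_{i=1}^{38} A_i] ≤ Σ_i P[A_i] ≤ 38·p = 38·(5/171) = 10/9.
Numerically: 10/9 ≈ 1.111.
Is 10/9 < 1? NO.
Since the bound 10/9 is ≥ 1, the union bound is uninformative here; it does NOT by itself certify existence.

38·p = 10/9 ≈ 1.111; existence NOT certified by the union bound.


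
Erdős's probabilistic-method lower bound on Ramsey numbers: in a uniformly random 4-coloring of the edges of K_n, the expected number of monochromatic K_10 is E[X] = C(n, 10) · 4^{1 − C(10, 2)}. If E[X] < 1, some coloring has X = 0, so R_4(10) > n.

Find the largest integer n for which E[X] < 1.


We need C(n, 10) · 4^{1 − 45} < 1, i.e. C(n, 10) < 4^{45 − 1} = 309485009821345068724781056.
Check values of n near the boundary:
  n = 2019: C(2019, 10) = 303322949179835278009229628; 303322949179835278009229628 < 309485009821345068724781056? YES
  n = 2020: C(2020, 10) = 304832018578739931133653656; 304832018578739931133653656 < 309485009821345068724781056? YES
  n = 2021: C(2021, 10) = 306347841644770462864800616; 306347841644770462864800616 < 309485009821345068724781056? YES
  n = 2022: C(2022, 10) = 307870445231474093395937796; 307870445231474093395937796 < 309485009821345068724781056? YES
  n = 2023: C(2023, 10) = 309399856285778485315440716; 309399856285778485315440716 < 309485009821345068724781056? YES
  n = 2024: C(2024, 10) = 310936101848269937576192656; 310936101848269937576192656 < 309485009821345068724781056? NO
  n = 2025: C(2025, 10) = 312479209053472269772600560; 312479209053472269772600560 < 309485009821345068724781056? NO
  n = 2026: C(2026, 10) = 314029205130126398094885285; 314029205130126398094885285 < 309485009821345068724781056? NO
The largest n with C(n, 10) < 309485009821345068724781056 is n = 2023 (where E[X] = 77349964071444621328860179/77371252455336267181195264 ≈ 0.999725). Hence R_4(10) > 2023, i.e. R_4(10) ≥ 2024.

Largest n = 2023; hence R_4(10) > 2023.


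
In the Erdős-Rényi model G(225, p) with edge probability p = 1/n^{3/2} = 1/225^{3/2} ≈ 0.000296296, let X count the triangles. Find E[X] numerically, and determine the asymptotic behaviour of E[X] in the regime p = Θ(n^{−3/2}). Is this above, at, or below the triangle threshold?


Number of potential triangles: C(225, 3) = 1873200.
Each occurs with probability p³ ≈ (0.000296296)³ ≈ 2.60122949e-11.
By linearity: E[X] = C(225, 3)·p³ ≈ 1873200 · 2.60122949e-11 ≈ 0.000049.
Since α = 3/2 > 1, p = c/n^{3/2} = o(1/n) is below the triangle threshold p ~ 1/n. Asymptotically E[X] ~ (c³/6)·n^{3(1−α)} = (1³/6)·n^{-1.5} → 0, so by Markov's inequality G has no triangles w.h.p.

E[X] ≈ 0.000049; in regime p = Θ(1/n^{3/2}) E[X] tends to 0 (below the triangle threshold p ~ 1/n).
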